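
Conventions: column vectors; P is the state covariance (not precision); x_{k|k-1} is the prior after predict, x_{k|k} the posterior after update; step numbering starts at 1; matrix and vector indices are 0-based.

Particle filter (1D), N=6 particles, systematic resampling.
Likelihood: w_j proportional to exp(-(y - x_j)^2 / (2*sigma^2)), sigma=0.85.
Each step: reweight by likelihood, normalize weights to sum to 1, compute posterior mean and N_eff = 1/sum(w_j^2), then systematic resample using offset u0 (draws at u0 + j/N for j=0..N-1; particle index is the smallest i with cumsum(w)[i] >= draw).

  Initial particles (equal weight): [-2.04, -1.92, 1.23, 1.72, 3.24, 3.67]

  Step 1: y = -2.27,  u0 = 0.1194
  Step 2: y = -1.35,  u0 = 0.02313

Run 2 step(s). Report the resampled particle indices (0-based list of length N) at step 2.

resampled_idx = [0, 1, 2, 3, 4, 5]

step 1: w=[0.5120, 0.4879, 0.0001, 0.0000, 0.0000, 0.0000]  mean=-1.9811  Neff=1.9993  idx=[0, 0, 0, 1, 1, 1]
step 2: w=[0.1580, 0.1580, 0.1580, 0.1754, 0.1754, 0.1754]  mean=-1.9769  Neff=5.9837  idx=[0, 1, 2, 3, 4, 5]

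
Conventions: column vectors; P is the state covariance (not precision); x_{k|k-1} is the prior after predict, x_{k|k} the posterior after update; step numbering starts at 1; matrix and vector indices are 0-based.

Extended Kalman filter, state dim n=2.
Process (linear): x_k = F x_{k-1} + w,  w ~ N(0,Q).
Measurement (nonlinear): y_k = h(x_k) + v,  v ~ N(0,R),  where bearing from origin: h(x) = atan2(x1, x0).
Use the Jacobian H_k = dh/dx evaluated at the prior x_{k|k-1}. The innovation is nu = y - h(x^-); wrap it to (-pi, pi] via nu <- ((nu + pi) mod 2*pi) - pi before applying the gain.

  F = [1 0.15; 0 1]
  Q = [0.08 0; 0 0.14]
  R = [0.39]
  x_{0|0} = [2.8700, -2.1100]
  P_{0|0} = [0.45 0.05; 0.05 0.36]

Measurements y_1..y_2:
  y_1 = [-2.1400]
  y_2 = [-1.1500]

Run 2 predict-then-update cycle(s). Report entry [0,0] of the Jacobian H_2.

H_jac[0,0] = 0.2668

step 1: x^-=[2.5535, -2.1100]  P^-=[0.5531 0.1040; 0.1040 0.5000]  H_jac=[0.1923 0.2327]  S=[0.4468]  K=[0.2922; 0.3052]  nu=[-1.4494]  x^+=[2.1300, -2.5523]  P^+=[0.5150 0.0642; 0.0642 0.4584]
step 2: x^-=[1.7471, -2.5523]  P^-=[0.6245 0.1329; 0.1329 0.5984]  H_jac=[0.2668 0.1826]  S=[0.4674]  K=[0.4084; 0.3097]  nu=[-0.1795]  x^+=[1.6738, -2.6079]  P^+=[0.5465 0.0738; 0.0738 0.5536]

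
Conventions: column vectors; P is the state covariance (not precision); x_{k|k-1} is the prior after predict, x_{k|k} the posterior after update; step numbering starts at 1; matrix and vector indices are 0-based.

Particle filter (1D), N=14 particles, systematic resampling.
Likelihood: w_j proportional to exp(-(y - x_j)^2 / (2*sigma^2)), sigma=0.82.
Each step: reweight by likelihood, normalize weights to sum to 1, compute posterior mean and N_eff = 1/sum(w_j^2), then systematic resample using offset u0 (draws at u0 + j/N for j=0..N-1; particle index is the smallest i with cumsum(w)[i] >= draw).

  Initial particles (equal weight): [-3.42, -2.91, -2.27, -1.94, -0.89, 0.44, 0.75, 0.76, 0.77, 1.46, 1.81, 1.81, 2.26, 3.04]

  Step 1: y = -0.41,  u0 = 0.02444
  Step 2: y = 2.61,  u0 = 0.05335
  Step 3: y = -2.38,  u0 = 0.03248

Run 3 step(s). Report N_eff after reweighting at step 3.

step 1: w=[0.0004, 0.0033, 0.0263, 0.0604, 0.2901, 0.2012, 0.1266, 0.1244, 0.1223, 0.0256, 0.0088, 0.0088, 0.0017, 0.0000]  mean=-0.0006  Neff=5.6728  idx=[2, 4, 4, 4, 4, 5, 5, 5, 6, 6, 7, 7, 8, 8]
step 2: w=[0.0000, 0.0002, 0.0002, 0.0002, 0.0002, 0.0537, 0.0537, 0.0537, 0.1359, 0.1359, 0.1397, 0.1397, 0.1436, 0.1436]  mean=0.7073  Neff=7.9491  idx=[5, 7, 8, 8, 9, 9, 10, 10, 11, 11, 12, 12, 13, 13]
step 3: w=[0.2038, 0.2038, 0.0517, 0.0517, 0.0517, 0.0517, 0.0493, 0.0493, 0.0493, 0.0493, 0.0471, 0.0471, 0.0471, 0.0471]  mean=0.6294  Neff=8.9023  idx=[0, 0, 0, 1, 1, 1, 3, 4, 5, 7, 8, 10, 11, 13]

N_eff = 8.9023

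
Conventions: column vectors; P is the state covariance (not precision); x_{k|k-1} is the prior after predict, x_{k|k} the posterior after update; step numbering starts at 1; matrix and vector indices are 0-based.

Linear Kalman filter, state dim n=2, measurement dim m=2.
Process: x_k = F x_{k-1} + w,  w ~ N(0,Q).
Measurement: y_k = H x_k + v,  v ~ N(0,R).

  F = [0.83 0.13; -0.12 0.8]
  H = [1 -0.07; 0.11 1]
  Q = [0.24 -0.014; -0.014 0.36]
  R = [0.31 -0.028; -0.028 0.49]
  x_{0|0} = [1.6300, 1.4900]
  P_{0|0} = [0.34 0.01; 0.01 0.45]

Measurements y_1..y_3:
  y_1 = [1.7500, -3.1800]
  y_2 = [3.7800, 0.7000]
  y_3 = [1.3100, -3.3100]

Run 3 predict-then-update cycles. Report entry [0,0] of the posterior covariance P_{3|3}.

step 1: x^-=[1.5466, 0.9964]  P^-=[0.4840 0.0054; 0.0054 0.6510]  S=[0.7964 -0.0150; -0.0150 1.1480]  K=[0.6083 0.0590; -0.0398 0.5670]  nu=[0.2731, -4.3465]  x^+=[1.4562, -1.4791]  P^+=[0.1863 -0.0086; -0.0086 0.2799]
step 2: x^-=[1.0164, -1.3580]  P^-=[0.3712 -0.0090; -0.0090 0.5435]  S=[0.6852 -0.0342; -0.0342 1.0360]  K=[0.5452 0.0487; -0.0427 0.5222]  nu=[2.6685, 1.9462]  x^+=[2.5660, -0.4555]  P^+=[0.1670 -0.0098; -0.0098 0.2582]
step 3: x^-=[2.0705, -0.6723]  P^-=[0.3573 -0.0101; -0.0101 0.5295]  S=[0.6713 -0.0358; -0.0358 1.0216]  K=[0.5358 0.0473; -0.0428 0.5157]  nu=[-0.8076, -2.8654]  x^+=[1.5022, -2.1155]  P^+=[0.1641 -0.0099; -0.0099 0.2550]

P_post[0,0] = 0.1641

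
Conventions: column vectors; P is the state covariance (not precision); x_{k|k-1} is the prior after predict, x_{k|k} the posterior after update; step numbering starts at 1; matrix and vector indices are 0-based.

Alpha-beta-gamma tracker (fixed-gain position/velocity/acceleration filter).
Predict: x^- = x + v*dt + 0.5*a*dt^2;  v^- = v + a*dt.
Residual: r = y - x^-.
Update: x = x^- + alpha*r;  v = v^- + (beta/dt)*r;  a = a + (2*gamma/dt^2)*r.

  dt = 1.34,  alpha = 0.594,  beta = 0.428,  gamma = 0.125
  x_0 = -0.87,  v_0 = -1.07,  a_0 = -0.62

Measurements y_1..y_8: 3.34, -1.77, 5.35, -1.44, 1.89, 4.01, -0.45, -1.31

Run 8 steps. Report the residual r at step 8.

step 1: x_pred=-2.8604  r=6.2004  x^+=0.8226  v^+=0.0796  a^+=0.2433
step 2: x_pred=1.1478  r=-2.9178  x^+=-0.5854  v^+=-0.5263  a^+=-0.1630
step 3: x_pred=-1.4369  r=6.7869  x^+=2.5945  v^+=1.4231  a^+=0.7820
step 4: x_pred=5.2035  r=-6.6435  x^+=1.2573  v^+=0.3490  a^+=-0.1430
step 5: x_pred=1.5966  r=0.2934  x^+=1.7709  v^+=0.2511  a^+=-0.1021
step 6: x_pred=2.0157  r=1.9943  x^+=3.2003  v^+=0.7513  a^+=0.1755
step 7: x_pred=4.3646  r=-4.8146  x^+=1.5047  v^+=-0.5513  a^+=-0.4948
step 8: x_pred=0.3217  r=-1.6317  x^+=-0.6475  v^+=-1.7355  a^+=-0.7220

resid = -1.6317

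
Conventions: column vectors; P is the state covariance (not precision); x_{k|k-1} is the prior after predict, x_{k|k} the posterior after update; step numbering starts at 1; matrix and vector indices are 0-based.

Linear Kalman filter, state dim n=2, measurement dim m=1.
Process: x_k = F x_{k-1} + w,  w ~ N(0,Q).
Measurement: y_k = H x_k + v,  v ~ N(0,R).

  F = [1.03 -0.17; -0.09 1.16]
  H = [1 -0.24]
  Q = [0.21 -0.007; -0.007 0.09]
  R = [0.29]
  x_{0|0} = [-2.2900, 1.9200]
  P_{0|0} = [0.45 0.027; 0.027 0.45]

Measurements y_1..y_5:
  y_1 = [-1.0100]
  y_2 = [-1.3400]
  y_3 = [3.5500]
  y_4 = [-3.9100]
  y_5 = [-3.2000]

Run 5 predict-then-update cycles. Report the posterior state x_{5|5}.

x_post = [-2.1027, 3.6391]

step 1: x^-=[-2.6851, 2.4333]  P^-=[0.6910 -0.1048; -0.1048 0.6935]  S=[1.0712]  K=[0.6685; -0.2532]  nu=[2.2591]  x^+=[-1.1749, 1.8613]  P^+=[0.2122 0.0765; 0.0765 0.6249]
step 2: x^-=[-1.5265, 2.2648]  P^-=[0.4264 -0.0573; -0.0573 0.9165]  S=[0.7967]  K=[0.5525; -0.3480]  nu=[0.7301]  x^+=[-1.1232, 2.0108]  P^+=[0.1832 0.0959; 0.0959 0.8201]
step 3: x^-=[-1.4987, 2.4336]  P^-=[0.3945 -0.0697; -0.0697 1.1749]  S=[0.7856]  K=[0.5234; -0.4476]  nu=[5.6328]  x^+=[1.4497, -0.0876]  P^+=[0.1793 0.1144; 0.1144 1.0175]
step 4: x^-=[1.5081, -0.2321]  P^-=[0.3895 -0.0858; -0.0858 1.4368]  S=[0.8035]  K=[0.5104; -0.5360]  nu=[-5.4738]  x^+=[-1.2859, 2.7018]  P^+=[0.1802 0.1340; 0.1340 1.2059]
step 5: x^-=[-1.7838, 3.2498]  P^-=[0.3891 -0.0994; -0.0994 1.6862]  S=[0.8239]  K=[0.5012; -0.6118]  nu=[-0.6363]  x^+=[-2.1027, 3.6391]  P^+=[0.1821 0.1533; 0.1533 1.3778]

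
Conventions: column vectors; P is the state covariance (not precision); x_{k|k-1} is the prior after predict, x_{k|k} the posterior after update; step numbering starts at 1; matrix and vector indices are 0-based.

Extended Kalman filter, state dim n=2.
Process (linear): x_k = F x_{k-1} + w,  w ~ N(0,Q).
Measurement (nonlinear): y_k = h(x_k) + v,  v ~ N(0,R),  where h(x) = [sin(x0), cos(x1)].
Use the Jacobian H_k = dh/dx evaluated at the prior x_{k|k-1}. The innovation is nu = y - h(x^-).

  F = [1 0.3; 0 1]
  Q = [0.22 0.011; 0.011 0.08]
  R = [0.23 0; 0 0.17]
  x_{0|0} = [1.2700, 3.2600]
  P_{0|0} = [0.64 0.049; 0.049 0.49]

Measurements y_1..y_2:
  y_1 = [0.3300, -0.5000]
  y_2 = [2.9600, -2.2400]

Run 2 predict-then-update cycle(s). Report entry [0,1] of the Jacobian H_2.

step 1: x^-=[2.2480, 3.2600]  P^-=[0.9335 0.2070; 0.2070 0.5700]  H_jac=[-0.6266 0.0000; 0.0000 0.1181]  S=[0.5965 -0.0153; -0.0153 0.1780]  K=[-0.9792 0.0531; -0.2082 0.3605]  nu=[-0.4493, 0.4930]  x^+=[2.7142, 3.5312]  P^+=[0.3594 0.0764; 0.0764 0.5187]
step 2: x^-=[3.7735, 3.5312]  P^-=[0.6720 0.2430; 0.2430 0.5987]  H_jac=[-0.8069 0.0000; 0.0000 0.3799]  S=[0.6675 -0.0745; -0.0745 0.2564]  K=[-0.7980 0.1282; -0.2013 0.8286]  nu=[3.5507, -1.3150]  x^+=[0.7715, 1.7269]  P^+=[0.2275 0.0574; 0.0574 0.3708]

H_jac[0,1] = 0.0000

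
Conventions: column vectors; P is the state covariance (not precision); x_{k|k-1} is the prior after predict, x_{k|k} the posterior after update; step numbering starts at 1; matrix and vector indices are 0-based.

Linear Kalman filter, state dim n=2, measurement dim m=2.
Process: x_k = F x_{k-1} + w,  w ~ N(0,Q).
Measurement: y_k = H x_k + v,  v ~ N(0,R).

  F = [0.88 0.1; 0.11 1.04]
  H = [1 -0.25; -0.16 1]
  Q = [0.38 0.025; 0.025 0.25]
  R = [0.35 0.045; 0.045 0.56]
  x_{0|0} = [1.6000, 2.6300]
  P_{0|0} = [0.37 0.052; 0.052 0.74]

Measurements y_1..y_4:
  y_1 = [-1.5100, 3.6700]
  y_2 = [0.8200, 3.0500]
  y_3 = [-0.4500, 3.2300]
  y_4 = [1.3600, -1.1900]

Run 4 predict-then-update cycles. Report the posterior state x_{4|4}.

x_post = [1.4093, 1.3309]

step 1: x^-=[1.6710, 2.9112]  P^-=[0.6831 0.1859; 0.1859 1.0668]  S=[1.0068 -0.1376; -0.1376 1.5847]  K=[0.6466 0.1045; 0.0093 0.6552]  nu=[-2.4532, 1.0262]  x^+=[0.1920, 3.5606]  P^+=[0.2635 0.1298; 0.1298 0.3881]
step 2: x^-=[0.5250, 3.7241]  P^-=[0.6107 0.2111; 0.2111 0.7026]  S=[0.8991 -0.0089; -0.0089 1.2107]  K=[0.6215 0.0982; 0.0448 0.5528]  nu=[1.2260, -0.5901]  x^+=[1.2291, 3.4529]  P^+=[0.2528 0.1234; 0.1234 0.3313]
step 3: x^-=[1.4269, 3.7262]  P^-=[0.6008 0.1982; 0.1982 0.6396]  S=[0.8917 -0.0049; -0.0049 1.1516]  K=[0.6187 0.0913; 0.0459 0.5281]  nu=[-0.9454, -0.2679]  x^+=[0.8175, 3.5414]  P^+=[0.2504 0.1190; 0.1190 0.3168]
step 4: x^-=[1.0736, 3.7730]  P^-=[0.5980 0.1924; 0.1924 0.6230]  S=[0.8908 -0.0063; -0.0063 1.1367]  K=[0.6180 0.0885; 0.0449 0.5212]  nu=[1.2297, -4.7912]  x^+=[1.4093, 1.3309]  P^+=[0.2496 0.1173; 0.1173 0.3127]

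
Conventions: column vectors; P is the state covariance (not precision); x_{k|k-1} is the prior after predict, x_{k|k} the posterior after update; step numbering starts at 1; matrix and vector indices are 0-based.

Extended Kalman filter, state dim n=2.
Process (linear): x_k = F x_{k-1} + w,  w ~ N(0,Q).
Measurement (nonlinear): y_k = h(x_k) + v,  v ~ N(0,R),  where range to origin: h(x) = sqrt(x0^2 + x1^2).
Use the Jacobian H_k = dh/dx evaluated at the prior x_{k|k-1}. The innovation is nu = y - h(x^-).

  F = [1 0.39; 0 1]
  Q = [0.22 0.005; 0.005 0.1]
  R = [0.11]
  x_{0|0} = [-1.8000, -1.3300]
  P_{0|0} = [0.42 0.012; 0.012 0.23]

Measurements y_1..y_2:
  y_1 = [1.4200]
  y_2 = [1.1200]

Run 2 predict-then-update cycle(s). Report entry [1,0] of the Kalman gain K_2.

K[1,0] = -0.3748

step 1: x^-=[-2.3187, -1.3300]  P^-=[0.6843 0.1067; 0.1067 0.3300]  H_jac=[-0.8674 -0.4976]  S=[0.7987]  K=[-0.8097; -0.3214]  nu=[-1.2531]  x^+=[-1.3041, -0.9272]  P^+=[0.1607 -0.1012; -0.1012 0.2475]
step 2: x^-=[-1.6657, -0.9272]  P^-=[0.3394 0.0003; 0.0003 0.3475]  H_jac=[-0.8738 -0.4864]  S=[0.4516]  K=[-0.6571; -0.3748]  nu=[-0.7864]  x^+=[-1.1490, -0.6324]  P^+=[0.1445 -0.1109; -0.1109 0.2840]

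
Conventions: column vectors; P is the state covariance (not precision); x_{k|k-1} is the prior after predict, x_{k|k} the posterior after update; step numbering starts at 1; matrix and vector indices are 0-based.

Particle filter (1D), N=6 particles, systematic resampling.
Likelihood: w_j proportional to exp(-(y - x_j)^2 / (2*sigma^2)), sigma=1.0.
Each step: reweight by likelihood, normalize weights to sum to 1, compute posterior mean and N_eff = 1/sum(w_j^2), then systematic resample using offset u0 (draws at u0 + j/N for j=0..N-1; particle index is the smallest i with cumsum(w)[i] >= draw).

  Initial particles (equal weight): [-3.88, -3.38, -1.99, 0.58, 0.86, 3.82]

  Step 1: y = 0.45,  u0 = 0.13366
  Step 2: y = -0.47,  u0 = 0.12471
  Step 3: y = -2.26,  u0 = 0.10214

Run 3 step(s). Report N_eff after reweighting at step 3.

step 1: w=[0.0000, 0.0003, 0.0259, 0.5043, 0.4676, 0.0017]  mean=0.6485  Neff=2.1110  idx=[3, 3, 3, 4, 4, 4]
step 2: w=[0.1942, 0.1942, 0.1942, 0.1392, 0.1392, 0.1392]  mean=0.6969  Neff=5.8408  idx=[0, 1, 2, 3, 4, 5]
step 3: w=[0.2324, 0.2324, 0.2324, 0.1009, 0.1009, 0.1009]  mean=0.6648  Neff=5.1917  idx=[0, 1, 1, 2, 3, 5]

N_eff = 5.1917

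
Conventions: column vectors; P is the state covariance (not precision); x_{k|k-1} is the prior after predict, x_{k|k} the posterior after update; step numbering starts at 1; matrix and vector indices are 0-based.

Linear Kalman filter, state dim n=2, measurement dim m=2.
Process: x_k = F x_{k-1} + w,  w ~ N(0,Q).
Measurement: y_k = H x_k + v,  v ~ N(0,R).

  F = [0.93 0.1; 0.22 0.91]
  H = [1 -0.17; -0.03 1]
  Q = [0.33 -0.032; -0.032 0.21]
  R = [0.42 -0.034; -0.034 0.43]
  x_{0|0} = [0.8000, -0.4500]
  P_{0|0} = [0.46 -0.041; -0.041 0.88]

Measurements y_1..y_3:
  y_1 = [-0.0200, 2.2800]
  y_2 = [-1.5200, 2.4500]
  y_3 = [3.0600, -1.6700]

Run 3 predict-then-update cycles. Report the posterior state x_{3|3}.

x_post = [1.5105, 0.0998]

step 1: x^-=[0.6990, -0.2335]  P^-=[0.7290 0.1066; 0.1066 0.9446]  S=[1.1401 -0.1093; -0.1093 1.3688]  K=[0.6343 0.1126; 0.0187 0.6892]  nu=[-0.7587, 2.5345]  x^+=[0.5030, 1.4991]  P^+=[0.2685 0.0349; 0.0349 0.2968]
step 2: x^-=[0.6177, 1.4748]  P^-=[0.5717 0.0802; 0.0802 0.4827]  S=[0.9784 -0.0526; -0.0526 0.9084]  K=[0.5759 0.1028; 0.0266 0.5303]  nu=[-1.8870, 0.9937]  x^+=[-0.3669, 1.9515]  P^+=[0.2438 0.0319; 0.0319 0.2281]
step 3: x^-=[-0.1461, 1.6952]  P^-=[0.5491 0.0664; 0.0664 0.4234]  S=[0.9588 -0.0558; -0.0558 0.8500]  K=[0.5665 0.0959; 0.0231 0.4974]  nu=[3.4943, -3.3695]  x^+=[1.5105, 0.0998]  P^+=[0.2396 0.0291; 0.0291 0.2140]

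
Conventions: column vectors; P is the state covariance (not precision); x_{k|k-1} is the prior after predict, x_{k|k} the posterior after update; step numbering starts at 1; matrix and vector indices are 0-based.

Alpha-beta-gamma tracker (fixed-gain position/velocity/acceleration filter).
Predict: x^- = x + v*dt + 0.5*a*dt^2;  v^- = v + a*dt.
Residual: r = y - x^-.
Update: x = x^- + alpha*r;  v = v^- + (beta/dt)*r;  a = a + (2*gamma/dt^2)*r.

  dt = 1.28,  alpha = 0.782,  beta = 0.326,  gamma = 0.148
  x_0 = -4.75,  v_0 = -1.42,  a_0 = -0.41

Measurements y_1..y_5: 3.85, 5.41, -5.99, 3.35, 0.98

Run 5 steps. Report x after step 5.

step 1: x_pred=-6.9035  r=10.7535  x^+=1.5057  v^+=0.7940  a^+=1.5328
step 2: x_pred=3.7777  r=1.6323  x^+=5.0542  v^+=3.1716  a^+=1.8277
step 3: x_pred=10.6111  r=-16.6011  x^+=-2.3710  v^+=1.2830  a^+=-1.1716
step 4: x_pred=-1.6885  r=5.0385  x^+=2.2516  v^+=1.0666  a^+=-0.2613
step 5: x_pred=3.4029  r=-2.4229  x^+=1.5082  v^+=0.1151  a^+=-0.6990

x_post = 1.5082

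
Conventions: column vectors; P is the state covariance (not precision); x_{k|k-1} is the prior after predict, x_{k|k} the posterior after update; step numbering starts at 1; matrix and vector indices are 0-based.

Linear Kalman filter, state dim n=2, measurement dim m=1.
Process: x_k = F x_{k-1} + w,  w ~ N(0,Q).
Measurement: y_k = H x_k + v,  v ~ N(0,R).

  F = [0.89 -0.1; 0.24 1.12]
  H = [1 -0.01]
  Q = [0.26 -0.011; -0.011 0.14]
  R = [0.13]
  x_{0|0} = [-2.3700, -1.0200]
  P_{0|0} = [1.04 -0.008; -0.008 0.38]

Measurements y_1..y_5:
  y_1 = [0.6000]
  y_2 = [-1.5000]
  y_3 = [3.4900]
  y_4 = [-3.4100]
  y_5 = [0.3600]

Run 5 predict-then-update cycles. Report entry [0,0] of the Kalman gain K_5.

K[0,0] = 0.7310

step 1: x^-=[-2.0073, -1.7112]  P^-=[1.0890 0.1608; 0.1608 0.6723]  S=[1.2159]  K=[0.8943; 0.1267]  nu=[2.5902]  x^+=[0.3092, -1.3830]  P^+=[0.1165 0.0230; 0.0230 0.6527]
step 2: x^-=[0.4135, -1.4747]  P^-=[0.3547 -0.0368; -0.0368 0.9779]  S=[0.4855]  K=[0.7313; -0.0960]  nu=[-1.9283]  x^+=[-0.9966, -1.2895]  P^+=[0.0950 -0.0028; -0.0028 0.9734]
step 3: x^-=[-0.7580, -1.6835]  P^-=[0.3455 -0.1024; -0.1024 1.3650]  S=[0.4777]  K=[0.7254; -0.2429]  nu=[4.2312]  x^+=[2.3114, -2.7114]  P^+=[0.0941 -0.0182; -0.0182 1.3368]
step 4: x^-=[2.3283, -2.4820]  P^-=[0.3512 -0.1583; -0.1583 1.8126]  S=[0.4845]  K=[0.7280; -0.3642]  nu=[-5.7631]  x^+=[-1.8675, -0.3830]  P^+=[0.0943 -0.0299; -0.0299 1.7483]
step 5: x^-=[-1.6238, -0.8772]  P^-=[0.3575 -0.2157; -0.2157 2.3224]  S=[0.4921]  K=[0.7310; -0.4856]  nu=[1.9750]  x^+=[-0.1801, -1.8362]  P^+=[0.0946 -0.0411; -0.0411 2.2064]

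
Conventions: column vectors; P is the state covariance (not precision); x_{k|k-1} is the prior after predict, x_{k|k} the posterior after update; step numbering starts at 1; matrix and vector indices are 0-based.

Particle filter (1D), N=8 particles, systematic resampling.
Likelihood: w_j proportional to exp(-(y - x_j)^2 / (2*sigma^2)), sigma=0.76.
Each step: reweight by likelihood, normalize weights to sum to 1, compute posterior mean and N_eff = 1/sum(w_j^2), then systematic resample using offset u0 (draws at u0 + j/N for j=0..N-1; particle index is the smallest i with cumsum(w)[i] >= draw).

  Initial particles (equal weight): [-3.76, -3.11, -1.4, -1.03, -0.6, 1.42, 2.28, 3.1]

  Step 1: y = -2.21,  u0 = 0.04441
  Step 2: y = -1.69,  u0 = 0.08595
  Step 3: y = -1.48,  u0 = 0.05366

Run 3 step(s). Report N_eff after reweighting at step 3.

N_eff = 7.9488

step 1: w=[0.0784, 0.3113, 0.3557, 0.1880, 0.0666, 0.0000, 0.0000, 0.0000]  mean=-1.9946  Neff=3.7127  idx=[0, 1, 1, 2, 2, 2, 3, 3]
step 2: w=[0.0054, 0.0385, 0.0385, 0.2050, 0.2050, 0.2050, 0.1512, 0.1512]  mean=-1.4325  Neff=5.7186  idx=[3, 3, 4, 4, 5, 6, 6, 7]
step 3: w=[0.1328, 0.1328, 0.1328, 0.1328, 0.1328, 0.1120, 0.1120, 0.1120]  mean=-1.2756  Neff=7.9488  idx=[0, 1, 2, 3, 4, 5, 6, 7]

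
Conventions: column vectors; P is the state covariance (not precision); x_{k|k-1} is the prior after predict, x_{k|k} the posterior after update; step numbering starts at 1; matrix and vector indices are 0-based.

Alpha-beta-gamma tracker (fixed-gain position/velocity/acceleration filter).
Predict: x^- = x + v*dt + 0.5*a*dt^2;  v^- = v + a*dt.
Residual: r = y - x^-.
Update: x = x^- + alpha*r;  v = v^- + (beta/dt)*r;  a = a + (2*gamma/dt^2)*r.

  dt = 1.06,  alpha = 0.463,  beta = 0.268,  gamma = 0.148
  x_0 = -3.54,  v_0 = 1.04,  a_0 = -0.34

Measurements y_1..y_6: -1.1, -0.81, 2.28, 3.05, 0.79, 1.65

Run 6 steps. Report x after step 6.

step 1: x_pred=-2.6286  r=1.5286  x^+=-1.9209  v^+=1.0661  a^+=0.0627
step 2: x_pred=-0.7556  r=-0.0544  x^+=-0.7808  v^+=1.1188  a^+=0.0484
step 3: x_pred=0.4323  r=1.8477  x^+=1.2878  v^+=1.6372  a^+=0.5351
step 4: x_pred=3.3239  r=-0.2739  x^+=3.1971  v^+=2.1352  a^+=0.4630
step 5: x_pred=5.7205  r=-4.9305  x^+=3.4377  v^+=1.3794  a^+=-0.8359
step 6: x_pred=4.4302  r=-2.7802  x^+=3.1430  v^+=-0.2096  a^+=-1.5683

x_post = 3.1430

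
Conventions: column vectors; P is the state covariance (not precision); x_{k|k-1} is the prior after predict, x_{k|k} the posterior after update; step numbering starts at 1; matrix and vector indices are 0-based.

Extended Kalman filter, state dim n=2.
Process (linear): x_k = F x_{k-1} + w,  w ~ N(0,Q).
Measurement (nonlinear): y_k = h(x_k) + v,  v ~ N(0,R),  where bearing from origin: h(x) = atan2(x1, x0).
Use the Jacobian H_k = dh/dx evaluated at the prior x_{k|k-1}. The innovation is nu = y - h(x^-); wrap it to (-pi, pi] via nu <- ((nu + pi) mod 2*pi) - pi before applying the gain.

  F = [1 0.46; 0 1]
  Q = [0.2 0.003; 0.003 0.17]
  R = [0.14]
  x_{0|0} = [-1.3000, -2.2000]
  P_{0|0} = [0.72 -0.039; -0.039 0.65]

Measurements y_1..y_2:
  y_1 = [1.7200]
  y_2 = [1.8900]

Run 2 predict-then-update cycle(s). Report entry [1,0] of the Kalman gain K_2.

step 1: x^-=[-2.3120, -2.2000]  P^-=[1.0217 0.2630; 0.2630 0.8200]  H_jac=[0.2160 -0.2270]  S=[0.2041]  K=[0.7886; -0.6336]  nu=[-2.1822]  x^+=[-4.0329, -0.8175]  P^+=[0.8947 0.3650; 0.3650 0.7381]
step 2: x^-=[-4.4089, -0.8175]  P^-=[1.5867 0.7075; 0.7075 0.9081]  H_jac=[0.0407 -0.2193]  S=[0.1737]  K=[-0.5218; -0.9809]  nu=[-1.4349]  x^+=[-3.6601, 0.5901]  P^+=[1.5394 0.6186; 0.6186 0.7410]

K[1,0] = -0.9809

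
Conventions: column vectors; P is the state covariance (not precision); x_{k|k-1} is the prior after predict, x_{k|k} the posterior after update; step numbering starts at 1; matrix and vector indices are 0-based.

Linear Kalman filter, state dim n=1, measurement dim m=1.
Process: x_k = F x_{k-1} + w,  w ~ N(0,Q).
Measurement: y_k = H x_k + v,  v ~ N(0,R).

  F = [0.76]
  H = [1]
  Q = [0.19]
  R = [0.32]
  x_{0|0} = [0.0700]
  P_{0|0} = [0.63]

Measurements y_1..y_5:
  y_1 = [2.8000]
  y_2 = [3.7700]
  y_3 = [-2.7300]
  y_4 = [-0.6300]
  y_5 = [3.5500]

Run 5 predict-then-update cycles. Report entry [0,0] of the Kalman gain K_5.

K[0,0] = 0.4628

step 1: x^-=[0.0532]  P^-=[0.5539]  S=[0.8739]  K=[0.6338]  nu=[2.7468]  x^+=[1.7942]  P^+=[0.2028]
step 2: x^-=[1.3636]  P^-=[0.3072]  S=[0.6272]  K=[0.4898]  nu=[2.4064]  x^+=[2.5421]  P^+=[0.1567]
step 3: x^-=[1.9320]  P^-=[0.2805]  S=[0.6005]  K=[0.4671]  nu=[-4.6620]  x^+=[-0.2458]  P^+=[0.1495]
step 4: x^-=[-0.1868]  P^-=[0.2763]  S=[0.5963]  K=[0.4634]  nu=[-0.4432]  x^+=[-0.3922]  P^+=[0.1483]
step 5: x^-=[-0.2980]  P^-=[0.2757]  S=[0.5957]  K=[0.4628]  nu=[3.8480]  x^+=[1.4827]  P^+=[0.1481]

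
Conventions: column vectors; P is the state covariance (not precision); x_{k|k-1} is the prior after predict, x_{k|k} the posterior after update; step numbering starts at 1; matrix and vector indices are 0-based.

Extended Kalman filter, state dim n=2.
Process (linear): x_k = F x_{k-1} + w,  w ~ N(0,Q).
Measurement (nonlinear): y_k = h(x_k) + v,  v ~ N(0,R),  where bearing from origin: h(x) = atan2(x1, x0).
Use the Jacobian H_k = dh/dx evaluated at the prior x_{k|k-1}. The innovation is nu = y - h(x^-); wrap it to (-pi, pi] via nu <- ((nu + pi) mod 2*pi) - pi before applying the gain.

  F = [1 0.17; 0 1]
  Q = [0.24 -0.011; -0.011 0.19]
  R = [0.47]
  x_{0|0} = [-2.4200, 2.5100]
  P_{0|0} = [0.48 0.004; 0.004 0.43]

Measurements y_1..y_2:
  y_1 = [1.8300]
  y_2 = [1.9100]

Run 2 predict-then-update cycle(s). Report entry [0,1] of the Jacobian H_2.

H_jac[0,1] = -0.1595

step 1: x^-=[-1.9933, 2.5100]  P^-=[0.7338 0.0661; 0.0661 0.6200]  H_jac=[-0.2443 -0.1940]  S=[0.5434]  K=[-0.3535; -0.2511]  nu=[-0.4120]  x^+=[-1.8477, 2.6134]  P^+=[0.6659 0.0179; 0.0179 0.5857]
step 2: x^-=[-1.4034, 2.6134]  P^-=[0.9289 0.1064; 0.1064 0.7757]  H_jac=[-0.2970 -0.1595]  S=[0.5817]  K=[-0.5034; -0.2670]  nu=[-0.1536]  x^+=[-1.3261, 2.6544]  P^+=[0.7815 0.0282; 0.0282 0.7343]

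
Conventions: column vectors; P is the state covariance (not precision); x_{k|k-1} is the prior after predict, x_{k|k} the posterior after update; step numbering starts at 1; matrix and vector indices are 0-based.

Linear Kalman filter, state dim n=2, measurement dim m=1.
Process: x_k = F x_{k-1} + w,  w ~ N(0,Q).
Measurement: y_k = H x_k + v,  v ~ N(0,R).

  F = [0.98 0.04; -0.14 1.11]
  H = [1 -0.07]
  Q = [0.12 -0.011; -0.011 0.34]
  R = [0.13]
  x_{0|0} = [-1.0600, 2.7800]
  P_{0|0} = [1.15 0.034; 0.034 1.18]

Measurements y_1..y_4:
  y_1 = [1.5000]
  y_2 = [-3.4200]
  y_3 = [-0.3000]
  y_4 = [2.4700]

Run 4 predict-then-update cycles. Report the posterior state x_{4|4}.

x_post = [1.6041, 5.0796]

step 1: x^-=[-0.9276, 3.2342]  P^-=[1.2290 -0.0796; -0.0796 1.8059]  S=[1.3790]  K=[0.8953; -0.1494]  nu=[2.6540]  x^+=[1.4484, 2.8377]  P^+=[0.1237 0.1048; 0.1048 1.7751]
step 2: x^-=[1.5330, 2.9471]  P^-=[0.2499 0.1643; 0.1643 2.4969]  S=[0.3691]  K=[0.6458; -0.0284]  nu=[-4.7467]  x^+=[-1.5325, 3.0820]  P^+=[0.0959 0.1711; 0.1711 2.4966]
step 3: x^-=[-1.3786, 3.6356]  P^-=[0.2295 0.2718; 0.2718 3.3648]  S=[0.3380]  K=[0.6229; 0.1074]  nu=[1.3331]  x^+=[-0.5483, 3.7787]  P^+=[0.0984 0.2492; 0.2492 3.3609]
step 4: x^-=[-0.3861, 4.2711]  P^-=[0.2394 0.3944; 0.3944 4.4054]  S=[0.3358]  K=[0.6308; 0.2562]  nu=[3.1551]  x^+=[1.6041, 5.0796]  P^+=[0.1058 0.3401; 0.3401 4.3834]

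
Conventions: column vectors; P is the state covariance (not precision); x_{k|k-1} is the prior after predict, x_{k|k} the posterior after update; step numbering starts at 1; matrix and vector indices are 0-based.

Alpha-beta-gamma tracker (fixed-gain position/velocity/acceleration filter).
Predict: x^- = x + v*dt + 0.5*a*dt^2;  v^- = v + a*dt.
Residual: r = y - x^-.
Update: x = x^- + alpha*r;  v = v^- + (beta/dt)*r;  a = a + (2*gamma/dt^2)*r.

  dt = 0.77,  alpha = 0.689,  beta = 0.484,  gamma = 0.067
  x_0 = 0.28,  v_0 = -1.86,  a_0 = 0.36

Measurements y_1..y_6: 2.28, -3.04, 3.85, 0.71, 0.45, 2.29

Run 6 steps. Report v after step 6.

v_post = 0.9079

step 1: x_pred=-1.0455  r=3.3255  x^+=1.2458  v^+=0.5075  a^+=1.1116
step 2: x_pred=1.9661  r=-5.0061  x^+=-1.4831  v^+=-1.7833  a^+=-0.0198
step 3: x_pred=-2.8621  r=6.7121  x^+=1.7625  v^+=2.4205  a^+=1.4972
step 4: x_pred=4.0702  r=-3.3602  x^+=1.7550  v^+=1.4612  a^+=0.7377
step 5: x_pred=3.0988  r=-2.6488  x^+=1.2738  v^+=0.3643  a^+=0.1391
step 6: x_pred=1.5955  r=0.6945  x^+=2.0740  v^+=0.9079  a^+=0.2960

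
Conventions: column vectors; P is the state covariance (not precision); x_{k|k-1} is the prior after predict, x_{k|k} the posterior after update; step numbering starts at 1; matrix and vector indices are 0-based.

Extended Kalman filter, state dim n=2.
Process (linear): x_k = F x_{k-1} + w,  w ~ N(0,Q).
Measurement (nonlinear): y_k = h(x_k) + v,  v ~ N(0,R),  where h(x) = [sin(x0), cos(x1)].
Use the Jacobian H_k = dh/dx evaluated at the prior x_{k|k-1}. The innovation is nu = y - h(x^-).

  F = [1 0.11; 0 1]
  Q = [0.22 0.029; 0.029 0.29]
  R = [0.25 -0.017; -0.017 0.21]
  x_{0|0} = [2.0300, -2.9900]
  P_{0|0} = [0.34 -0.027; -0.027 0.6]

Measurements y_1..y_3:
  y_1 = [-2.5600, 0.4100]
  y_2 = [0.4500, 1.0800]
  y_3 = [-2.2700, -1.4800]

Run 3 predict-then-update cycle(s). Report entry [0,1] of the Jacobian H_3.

H_jac[0,1] = 0.0000

step 1: x^-=[1.7011, -2.9900]  P^-=[0.5613 0.0680; 0.0680 0.8900]  H_jac=[-0.1299 0.0000; 0.0000 0.1510]  S=[0.2595 -0.0183; -0.0183 0.2303]  K=[-0.2795 0.0223; 0.0072 0.5842]  nu=[-3.5515, 1.3985]  x^+=[2.7250, -2.1987]  P^+=[0.5407 0.0625; 0.0625 0.8115]
step 2: x^-=[2.4832, -2.1987]  P^-=[0.7843 0.1808; 0.1808 1.1015]  H_jac=[-0.7910 0.0000; 0.0000 0.8093]  S=[0.7407 -0.1327; -0.1327 0.9314]  K=[-0.8306 0.0387; -0.0221 0.9539]  nu=[-0.1619, 1.6674]  x^+=[2.6822, -0.6045]  P^+=[0.2634 0.0275; 0.0275 0.2480]
step 3: x^-=[2.6157, -0.6045]  P^-=[0.4924 0.0838; 0.0838 0.5380]  H_jac=[-0.8649 0.0000; 0.0000 0.5683]  S=[0.6183 -0.0582; -0.0582 0.3838]  K=[-0.6869 0.0199; -0.0428 0.7902]  nu=[-2.7720, -2.3028]  x^+=[4.4738, -2.3055]  P^+=[0.1989 0.0279; 0.0279 0.2933]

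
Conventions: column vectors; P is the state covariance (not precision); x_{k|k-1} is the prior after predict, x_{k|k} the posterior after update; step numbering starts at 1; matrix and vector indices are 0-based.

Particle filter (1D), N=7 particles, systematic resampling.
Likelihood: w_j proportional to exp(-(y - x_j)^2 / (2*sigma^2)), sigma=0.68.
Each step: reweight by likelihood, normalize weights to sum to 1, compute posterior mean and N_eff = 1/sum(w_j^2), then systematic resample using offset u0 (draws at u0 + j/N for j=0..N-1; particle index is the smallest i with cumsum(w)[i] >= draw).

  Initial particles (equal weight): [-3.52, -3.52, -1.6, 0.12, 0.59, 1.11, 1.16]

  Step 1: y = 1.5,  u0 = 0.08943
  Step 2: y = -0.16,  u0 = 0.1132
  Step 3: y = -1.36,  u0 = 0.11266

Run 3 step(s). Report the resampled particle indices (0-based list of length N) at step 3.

resampled_idx = [0, 1, 1, 2, 2, 3, 5]

step 1: w=[0.0000, 0.0000, 0.0000, 0.0563, 0.1802, 0.3742, 0.3893]  mean=0.9800  Neff=3.0558  idx=[4, 4, 5, 5, 6, 6, 6]
step 2: w=[0.2874, 0.2874, 0.0923, 0.0923, 0.0802, 0.0802, 0.0802]  mean=0.8232  Neff=4.9627  idx=[0, 0, 1, 1, 3, 4, 6]
step 3: w=[0.2375, 0.2375, 0.2375, 0.2375, 0.0198, 0.0151, 0.0151]  mean=0.6175  Neff=4.4155  idx=[0, 1, 1, 2, 2, 3, 5]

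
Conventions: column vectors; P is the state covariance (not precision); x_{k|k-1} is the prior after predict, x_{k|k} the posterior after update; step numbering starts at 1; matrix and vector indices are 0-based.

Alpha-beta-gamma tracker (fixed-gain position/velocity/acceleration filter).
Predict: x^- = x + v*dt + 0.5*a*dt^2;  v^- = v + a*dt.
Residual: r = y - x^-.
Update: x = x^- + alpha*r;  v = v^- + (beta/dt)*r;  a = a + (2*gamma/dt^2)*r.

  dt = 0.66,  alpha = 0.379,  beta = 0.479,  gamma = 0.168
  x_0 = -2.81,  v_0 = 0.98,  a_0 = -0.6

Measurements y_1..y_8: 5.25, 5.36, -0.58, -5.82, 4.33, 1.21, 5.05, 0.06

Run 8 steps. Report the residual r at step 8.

step 1: x_pred=-2.2939  r=7.5439  x^+=0.5653  v^+=6.0590  a^+=5.2190
step 2: x_pred=5.7009  r=-0.3409  x^+=5.5717  v^+=9.2561  a^+=4.9560
step 3: x_pred=12.7602  r=-13.3402  x^+=7.7042  v^+=2.8454  a^+=-5.3339
step 4: x_pred=8.4205  r=-14.2405  x^+=3.0233  v^+=-11.0101  a^+=-16.3183
step 5: x_pred=-7.7975  r=12.1275  x^+=-3.2012  v^+=-12.9786  a^+=-6.9638
step 6: x_pred=-13.2838  r=14.4938  x^+=-7.7906  v^+=-7.0557  a^+=4.2160
step 7: x_pred=-11.5292  r=16.5792  x^+=-5.2457  v^+=7.7593  a^+=17.0043
step 8: x_pred=3.5790  r=-3.5190  x^+=2.2453  v^+=16.4282  a^+=14.2899

resid = -3.5190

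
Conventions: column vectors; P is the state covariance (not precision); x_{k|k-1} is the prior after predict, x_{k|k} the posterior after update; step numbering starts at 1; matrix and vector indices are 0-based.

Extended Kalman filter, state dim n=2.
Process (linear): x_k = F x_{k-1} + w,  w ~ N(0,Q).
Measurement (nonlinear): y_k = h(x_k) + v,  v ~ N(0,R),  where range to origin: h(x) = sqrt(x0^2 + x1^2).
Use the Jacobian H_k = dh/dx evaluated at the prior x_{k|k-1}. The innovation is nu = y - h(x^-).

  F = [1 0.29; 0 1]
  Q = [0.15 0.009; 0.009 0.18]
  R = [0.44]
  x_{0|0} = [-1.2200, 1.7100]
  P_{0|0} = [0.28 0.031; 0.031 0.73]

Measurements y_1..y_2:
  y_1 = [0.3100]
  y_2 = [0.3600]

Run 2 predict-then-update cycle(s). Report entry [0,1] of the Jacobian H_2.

H_jac[0,1] = 0.7630

step 1: x^-=[-0.7241, 1.7100]  P^-=[0.5094 0.2517; 0.2517 0.9100]  H_jac=[-0.3899 0.9208]  S=[1.1083]  K=[0.0299; 0.6675]  nu=[-1.5470]  x^+=[-0.7704, 0.6774]  P^+=[0.5084 0.2296; 0.2296 0.4162]
step 2: x^-=[-0.5739, 0.6774]  P^-=[0.8265 0.3593; 0.3593 0.5962]  H_jac=[-0.6465 0.7630]  S=[0.7781]  K=[-0.3345; 0.2861]  nu=[-0.5278]  x^+=[-0.3974, 0.5264]  P^+=[0.7395 0.4337; 0.4337 0.5325]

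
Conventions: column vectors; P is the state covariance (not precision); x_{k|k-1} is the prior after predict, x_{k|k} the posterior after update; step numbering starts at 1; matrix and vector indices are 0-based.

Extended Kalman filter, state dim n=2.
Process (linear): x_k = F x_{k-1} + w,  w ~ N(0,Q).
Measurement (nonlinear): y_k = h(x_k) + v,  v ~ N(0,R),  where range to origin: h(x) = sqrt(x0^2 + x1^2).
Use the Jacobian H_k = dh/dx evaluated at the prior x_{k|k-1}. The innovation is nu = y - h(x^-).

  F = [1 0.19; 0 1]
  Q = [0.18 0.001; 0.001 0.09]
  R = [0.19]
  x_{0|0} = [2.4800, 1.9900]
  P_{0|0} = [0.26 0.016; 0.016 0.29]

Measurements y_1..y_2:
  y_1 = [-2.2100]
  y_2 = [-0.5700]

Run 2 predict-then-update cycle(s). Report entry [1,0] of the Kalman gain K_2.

K[1,0] = -0.2169

step 1: x^-=[2.8581, 1.9900]  P^-=[0.4565 0.0721; 0.0721 0.3800]  H_jac=[0.8207 0.5714]  S=[0.6892]  K=[0.6034; 0.4009]  nu=[-5.6926]  x^+=[-0.5771, -0.2923]  P^+=[0.2056 -0.0946; -0.0946 0.2692]
step 2: x^-=[-0.6326, -0.2923]  P^-=[0.3594 -0.0425; -0.0425 0.3592]  H_jac=[-0.9078 -0.4194]  S=[0.5170]  K=[-0.5965; -0.2169]  nu=[-1.2669]  x^+=[0.1231, -0.0176]  P^+=[0.1754 -0.1094; -0.1094 0.3349]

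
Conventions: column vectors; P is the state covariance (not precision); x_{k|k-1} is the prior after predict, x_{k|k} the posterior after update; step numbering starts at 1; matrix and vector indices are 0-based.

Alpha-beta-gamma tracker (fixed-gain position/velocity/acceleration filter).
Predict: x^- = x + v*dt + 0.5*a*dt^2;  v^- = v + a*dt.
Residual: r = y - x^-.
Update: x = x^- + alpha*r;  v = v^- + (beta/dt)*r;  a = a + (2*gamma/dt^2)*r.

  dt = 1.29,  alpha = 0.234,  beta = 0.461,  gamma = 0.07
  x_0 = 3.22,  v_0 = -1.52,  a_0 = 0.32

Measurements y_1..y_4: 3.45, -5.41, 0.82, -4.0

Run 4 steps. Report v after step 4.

v_post = -1.0992

step 1: x_pred=1.5255  r=1.9245  x^+=1.9758  v^+=-0.4194  a^+=0.4819
step 2: x_pred=1.8357  r=-7.2457  x^+=0.1402  v^+=-2.3871  a^+=-0.1277
step 3: x_pred=-3.0454  r=3.8654  x^+=-2.1409  v^+=-1.1705  a^+=0.1975
step 4: x_pred=-3.4864  r=-0.5136  x^+=-3.6066  v^+=-1.0992  a^+=0.1543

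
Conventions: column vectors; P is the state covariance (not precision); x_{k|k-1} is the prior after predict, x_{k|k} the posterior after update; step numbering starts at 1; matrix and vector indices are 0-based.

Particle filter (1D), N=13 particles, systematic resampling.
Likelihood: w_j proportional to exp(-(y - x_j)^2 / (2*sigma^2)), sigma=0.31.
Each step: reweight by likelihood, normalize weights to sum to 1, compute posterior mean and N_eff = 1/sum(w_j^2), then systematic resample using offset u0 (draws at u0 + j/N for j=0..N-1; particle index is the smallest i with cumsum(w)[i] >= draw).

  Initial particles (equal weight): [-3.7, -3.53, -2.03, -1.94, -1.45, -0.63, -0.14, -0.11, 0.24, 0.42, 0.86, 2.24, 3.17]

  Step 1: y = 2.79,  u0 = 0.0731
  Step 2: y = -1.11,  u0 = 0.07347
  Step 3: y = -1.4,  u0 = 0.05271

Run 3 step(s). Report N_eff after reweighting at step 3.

step 1: w=[0.0000, 0.0000, 0.0000, 0.0000, 0.0000, 0.0000, 0.0000, 0.0000, 0.0000, 0.0000, 0.0000, 0.3052, 0.6948]  mean=2.8861  Neff=1.7365  idx=[11, 11, 11, 11, 12, 12, 12, 12, 12, 12, 12, 12, 12]
step 2: w=[0.2500, 0.2500, 0.2500, 0.2500, 0.0000, 0.0000, 0.0000, 0.0000, 0.0000, 0.0000, 0.0000, 0.0000, 0.0000]  mean=2.2400  Neff=4.0000  idx=[0, 0, 0, 1, 1, 1, 2, 2, 2, 3, 3, 3, 3]
step 3: w=[0.0769, 0.0769, 0.0769, 0.0769, 0.0769, 0.0769, 0.0769, 0.0769, 0.0769, 0.0769, 0.0769, 0.0769, 0.0769]  mean=2.2400  Neff=13.0000  idx=[0, 1, 2, 3, 4, 5, 6, 7, 8, 9, 10, 11, 12]

N_eff = 13.0000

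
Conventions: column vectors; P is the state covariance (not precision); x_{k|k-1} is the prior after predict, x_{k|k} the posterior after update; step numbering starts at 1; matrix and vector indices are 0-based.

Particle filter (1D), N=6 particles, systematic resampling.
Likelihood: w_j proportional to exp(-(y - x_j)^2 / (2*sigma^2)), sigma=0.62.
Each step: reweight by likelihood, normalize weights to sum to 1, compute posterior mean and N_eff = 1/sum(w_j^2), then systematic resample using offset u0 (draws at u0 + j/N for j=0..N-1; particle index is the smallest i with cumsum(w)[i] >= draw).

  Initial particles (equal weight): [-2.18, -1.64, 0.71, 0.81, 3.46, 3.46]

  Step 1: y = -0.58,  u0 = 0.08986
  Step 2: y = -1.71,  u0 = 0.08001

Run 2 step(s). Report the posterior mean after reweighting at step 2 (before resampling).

step 1: w=[0.0772, 0.5003, 0.2477, 0.1748, 0.0000, 0.0000]  mean=-0.6714  Neff=2.8723  idx=[1, 1, 1, 2, 2, 3]
step 2: w=[0.3332, 0.3332, 0.3332, 0.0002, 0.0002, 0.0001]  mean=-1.6390  Neff=3.0025  idx=[0, 0, 1, 1, 2, 2]

post_mean = -1.6390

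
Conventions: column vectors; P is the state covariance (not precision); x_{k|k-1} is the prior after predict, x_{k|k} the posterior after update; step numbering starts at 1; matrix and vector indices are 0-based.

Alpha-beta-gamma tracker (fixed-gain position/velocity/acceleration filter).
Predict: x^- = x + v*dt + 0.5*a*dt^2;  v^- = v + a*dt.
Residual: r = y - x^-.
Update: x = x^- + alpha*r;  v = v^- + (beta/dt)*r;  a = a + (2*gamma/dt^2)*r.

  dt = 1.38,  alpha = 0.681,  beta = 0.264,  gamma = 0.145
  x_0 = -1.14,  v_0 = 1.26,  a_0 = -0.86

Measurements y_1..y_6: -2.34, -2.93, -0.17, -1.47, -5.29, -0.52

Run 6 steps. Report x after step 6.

step 1: x_pred=-0.2201  r=-2.1199  x^+=-1.6637  v^+=-0.3323  a^+=-1.1828
step 2: x_pred=-3.2487  r=0.3187  x^+=-3.0317  v^+=-1.9037  a^+=-1.1343
step 3: x_pred=-6.7388  r=6.5688  x^+=-2.2654  v^+=-2.2124  a^+=-0.1340
step 4: x_pred=-5.4461  r=3.9761  x^+=-2.7384  v^+=-1.6366  a^+=0.4715
step 5: x_pred=-4.5480  r=-0.7420  x^+=-5.0533  v^+=-1.1280  a^+=0.3585
step 6: x_pred=-6.2685  r=5.7485  x^+=-2.3538  v^+=0.4665  a^+=1.2339

x_post = -2.3538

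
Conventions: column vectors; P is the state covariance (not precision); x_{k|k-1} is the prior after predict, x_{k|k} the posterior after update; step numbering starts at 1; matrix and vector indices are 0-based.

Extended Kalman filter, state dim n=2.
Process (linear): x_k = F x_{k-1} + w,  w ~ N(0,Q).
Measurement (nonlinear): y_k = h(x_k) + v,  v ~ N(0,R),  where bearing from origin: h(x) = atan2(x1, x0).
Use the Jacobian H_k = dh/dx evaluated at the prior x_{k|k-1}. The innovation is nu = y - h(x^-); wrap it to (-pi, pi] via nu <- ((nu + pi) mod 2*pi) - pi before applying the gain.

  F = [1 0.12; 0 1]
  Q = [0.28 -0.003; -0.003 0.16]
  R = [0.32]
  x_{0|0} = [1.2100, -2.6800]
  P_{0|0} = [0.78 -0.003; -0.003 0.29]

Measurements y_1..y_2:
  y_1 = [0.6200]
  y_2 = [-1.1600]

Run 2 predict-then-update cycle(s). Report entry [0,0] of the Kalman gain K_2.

K[0,0] = 0.6261

step 1: x^-=[0.8884, -2.6800]  P^-=[1.0635 0.0288; 0.0288 0.4500]  H_jac=[0.3362 0.1114]  S=[0.4479]  K=[0.8053; 0.1336]  nu=[1.8707]  x^+=[2.3949, -2.4301]  P^+=[0.7730 -0.0194; -0.0194 0.4420]
step 2: x^-=[2.1033, -2.4301]  P^-=[1.0547 0.0307; 0.0307 0.6020]  H_jac=[0.2353 0.2036]  S=[0.4063]  K=[0.6261; 0.3195]  nu=[-0.3026]  x^+=[1.9138, -2.5268]  P^+=[0.8954 -0.0506; -0.0506 0.5605]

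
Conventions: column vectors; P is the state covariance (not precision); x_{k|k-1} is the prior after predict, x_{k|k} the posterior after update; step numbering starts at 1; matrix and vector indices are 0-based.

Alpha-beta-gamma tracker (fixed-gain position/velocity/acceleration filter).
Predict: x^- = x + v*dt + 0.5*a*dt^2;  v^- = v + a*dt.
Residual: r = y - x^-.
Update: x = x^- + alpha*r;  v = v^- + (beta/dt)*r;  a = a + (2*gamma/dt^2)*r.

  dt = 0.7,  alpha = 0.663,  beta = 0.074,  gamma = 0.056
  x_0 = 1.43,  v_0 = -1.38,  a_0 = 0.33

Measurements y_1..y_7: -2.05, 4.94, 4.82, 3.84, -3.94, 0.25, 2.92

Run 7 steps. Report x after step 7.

step 1: x_pred=0.5449  r=-2.5949  x^+=-1.1755  v^+=-1.4233  a^+=-0.2631
step 2: x_pred=-2.2363  r=7.1763  x^+=2.5216  v^+=-0.8488  a^+=1.3772
step 3: x_pred=2.2648  r=2.5552  x^+=3.9589  v^+=0.3853  a^+=1.9612
step 4: x_pred=4.7091  r=-0.8691  x^+=4.1329  v^+=1.6663  a^+=1.7626
step 5: x_pred=5.7311  r=-9.6711  x^+=-0.6808  v^+=1.8777  a^+=-0.4480
step 6: x_pred=0.5238  r=-0.2738  x^+=0.3423  v^+=1.5352  a^+=-0.5106
step 7: x_pred=1.2918  r=1.6282  x^+=2.3713  v^+=1.3499  a^+=-0.1384

x_post = 2.3713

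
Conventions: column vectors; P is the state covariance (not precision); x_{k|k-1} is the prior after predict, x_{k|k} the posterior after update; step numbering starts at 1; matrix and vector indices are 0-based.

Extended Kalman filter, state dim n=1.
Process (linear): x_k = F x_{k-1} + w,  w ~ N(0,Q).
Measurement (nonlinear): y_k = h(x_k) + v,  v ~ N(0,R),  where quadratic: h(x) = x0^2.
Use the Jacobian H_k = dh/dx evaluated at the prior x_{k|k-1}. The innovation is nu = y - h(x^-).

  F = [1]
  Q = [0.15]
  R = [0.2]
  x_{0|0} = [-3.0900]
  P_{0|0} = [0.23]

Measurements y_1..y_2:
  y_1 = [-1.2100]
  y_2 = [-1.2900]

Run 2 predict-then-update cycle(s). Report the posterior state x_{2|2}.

x_post = [-0.3854]

step 1: x^-=[-3.0900]  P^-=[0.3800]  H_jac=[-6.1800]  S=[14.7131]  K=[-0.1596]  nu=[-10.7581]  x^+=[-1.3729]  P^+=[0.0052]
step 2: x^-=[-1.3729]  P^-=[0.1552]  H_jac=[-2.7457]  S=[1.3698]  K=[-0.3110]  nu=[-3.1748]  x^+=[-0.3854]  P^+=[0.0227]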